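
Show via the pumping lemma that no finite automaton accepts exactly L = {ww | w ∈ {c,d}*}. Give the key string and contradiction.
Assume L is regular with pumping length p. Idea: pumping the leading c-block breaks the equality of the two halves.
Choose s = c^p d c^p d ∈ L (with w = c^p d). |s| = 2p+2 ≥ p. By the pumping lemma, s = xyz with |xy| ≤ p, |y| > 0, so y = c^k with k ≥ 1, in the first c-block. Then xy²z = c^(p+k) d c^p d, of length 2p+2+k. If k is odd this length is odd, so it cannot be of the form ww. If k is even, each half has length p+1+k/2 ≤ p+k, so the first half lies entirely inside the leading c-block and contains no d, while the second half ends in d; the halves differ. Either way xy²z ∉ L.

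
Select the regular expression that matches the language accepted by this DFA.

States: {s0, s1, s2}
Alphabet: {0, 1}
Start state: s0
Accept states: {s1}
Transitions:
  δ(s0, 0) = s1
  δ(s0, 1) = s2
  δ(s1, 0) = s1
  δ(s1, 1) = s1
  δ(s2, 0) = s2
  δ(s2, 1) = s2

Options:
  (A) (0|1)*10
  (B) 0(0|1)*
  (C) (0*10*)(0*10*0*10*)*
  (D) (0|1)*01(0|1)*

Check each option against the DFA on short strings; one disagreement eliminates an option:
  (A) (0|1)*10: on '0' the DFA goes s0 → s1 and accepts (s1 ∈ Accept), but the regex does not match it → eliminate
  (B) 0(0|1)*: agrees with the DFA on every string of length ≤ 6
  (C) (0*10*)(0*10*0*10*)*: on '0' the DFA goes s0 → s1 and accepts (s1 ∈ Accept), but the regex does not match it → eliminate
  (D) (0|1)*01(0|1)*: on '0' the DFA goes s0 → s1 and accepts (s1 ∈ Accept), but the regex does not match it → eliminate
Only (B) is consistent with the DFA.
(B) 0(0|1)*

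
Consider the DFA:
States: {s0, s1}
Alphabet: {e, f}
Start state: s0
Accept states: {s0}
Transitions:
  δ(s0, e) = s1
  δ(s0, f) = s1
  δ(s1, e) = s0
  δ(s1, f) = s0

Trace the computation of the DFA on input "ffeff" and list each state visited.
read 'f': s0 → s1
  read 'f': s1 → s0
  read 'e': s0 → s1
  read 'f': s1 → s0
  read 'f': s0 → s1
s0 -> s1 -> s0 -> s1 -> s0 -> s1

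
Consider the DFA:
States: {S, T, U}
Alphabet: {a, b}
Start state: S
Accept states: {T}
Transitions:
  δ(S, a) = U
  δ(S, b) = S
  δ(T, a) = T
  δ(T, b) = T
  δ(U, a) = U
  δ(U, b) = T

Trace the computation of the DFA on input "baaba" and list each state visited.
read 'b': S → S
  read 'a': S → U
  read 'a': U → U
  read 'b': U → T
  read 'a': T → T
S -> S -> U -> U -> T -> T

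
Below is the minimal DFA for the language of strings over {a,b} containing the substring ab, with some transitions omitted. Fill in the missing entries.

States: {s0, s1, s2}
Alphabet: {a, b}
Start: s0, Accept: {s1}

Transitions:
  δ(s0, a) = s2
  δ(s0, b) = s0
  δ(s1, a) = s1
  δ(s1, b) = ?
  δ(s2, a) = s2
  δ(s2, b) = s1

From the language and accept set, identify what each state tracks — s0: no a seen yet; s1: substring ab seen; s2: seen a a, waiting for b.
Each missing δ(q, a) is the state matching the new tracked value after reading a.
δ(s1, b) = s1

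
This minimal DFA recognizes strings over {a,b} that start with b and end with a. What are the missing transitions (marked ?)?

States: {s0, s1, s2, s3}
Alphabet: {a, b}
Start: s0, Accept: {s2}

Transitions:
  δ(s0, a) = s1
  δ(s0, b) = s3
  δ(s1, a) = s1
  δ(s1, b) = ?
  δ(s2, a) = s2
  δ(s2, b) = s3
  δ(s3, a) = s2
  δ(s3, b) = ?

From the language and accept set, identify what each state tracks — s0: no input read; s1: started with a (dead); s2: started with b, last symbol a; s3: started with b, last symbol b.
Each missing δ(q, a) is the state matching the new tracked value after reading a.
δ(s1, b) = s1; δ(s3, b) = s3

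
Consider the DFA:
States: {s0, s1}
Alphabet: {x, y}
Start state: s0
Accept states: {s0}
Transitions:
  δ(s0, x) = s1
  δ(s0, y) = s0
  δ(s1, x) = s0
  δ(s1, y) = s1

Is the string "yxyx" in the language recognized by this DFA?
Processing string "yxyx":
  s0 --y--> s0
  s0 --x--> s1
  s1 --y--> s1
  s1 --x--> s0
Final state: s0
Accept states: {s0}
Yes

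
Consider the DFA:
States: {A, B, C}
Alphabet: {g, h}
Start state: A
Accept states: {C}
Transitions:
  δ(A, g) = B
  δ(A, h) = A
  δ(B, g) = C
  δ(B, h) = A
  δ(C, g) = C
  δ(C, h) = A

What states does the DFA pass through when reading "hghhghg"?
read 'h': A → A
  read 'g': A → B
  read 'h': B → A
  read 'h': A → A
  read 'g': A → B
  read 'h': B → A
  read 'g': A → B
A -> A -> B -> A -> A -> B -> A -> B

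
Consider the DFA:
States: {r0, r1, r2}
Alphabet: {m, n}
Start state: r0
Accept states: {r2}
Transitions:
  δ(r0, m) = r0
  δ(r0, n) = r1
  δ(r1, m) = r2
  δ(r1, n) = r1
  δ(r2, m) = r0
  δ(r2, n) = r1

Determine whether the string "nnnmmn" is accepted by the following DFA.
Processing string "nnnmmn":
  r0 --n--> r1
  r1 --n--> r1
  r1 --n--> r1
  r1 --m--> r2
  r2 --m--> r0
  r0 --n--> r1
Final state: r1
Accept states: {r2}
No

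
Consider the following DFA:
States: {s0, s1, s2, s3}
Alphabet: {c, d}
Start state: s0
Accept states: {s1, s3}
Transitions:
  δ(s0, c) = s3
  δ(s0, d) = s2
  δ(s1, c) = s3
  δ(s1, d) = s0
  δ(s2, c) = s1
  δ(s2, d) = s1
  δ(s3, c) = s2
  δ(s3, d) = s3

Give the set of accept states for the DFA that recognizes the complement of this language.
Complement accept states = All states \ Original accept states
= {s0, s1, s2, s3} \ {s1, s3}
{s0, s2}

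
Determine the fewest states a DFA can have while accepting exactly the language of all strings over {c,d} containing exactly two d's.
By Myhill–Nerode, count the distinguishable equivalence classes: four classes — 0, 1, 2, or ≥3 d's seen.
4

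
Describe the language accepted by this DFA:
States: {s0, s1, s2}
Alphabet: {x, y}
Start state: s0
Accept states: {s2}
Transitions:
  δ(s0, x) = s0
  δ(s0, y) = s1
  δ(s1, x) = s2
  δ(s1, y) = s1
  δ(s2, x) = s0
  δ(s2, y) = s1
Testing a few strings:
  'yxxy' → reject
  'xxyy' → reject
  'xy' → reject
  'yyxy' → reject
State roles: s0=no suffix match; s1=one trailing y; s2=suffix is yx
All strings over {x,y} ending with yx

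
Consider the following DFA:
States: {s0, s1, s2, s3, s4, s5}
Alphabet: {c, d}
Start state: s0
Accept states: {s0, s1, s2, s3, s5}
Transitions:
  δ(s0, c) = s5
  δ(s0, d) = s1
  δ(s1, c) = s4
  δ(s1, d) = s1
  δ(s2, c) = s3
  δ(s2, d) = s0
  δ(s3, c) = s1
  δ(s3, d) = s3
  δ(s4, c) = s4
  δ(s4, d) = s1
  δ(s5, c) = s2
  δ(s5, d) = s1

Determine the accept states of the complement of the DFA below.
Complement accept states = All states \ Original accept states
= {s0, s1, s2, s3, s4, s5} \ {s0, s1, s2, s3, s5}
{s4}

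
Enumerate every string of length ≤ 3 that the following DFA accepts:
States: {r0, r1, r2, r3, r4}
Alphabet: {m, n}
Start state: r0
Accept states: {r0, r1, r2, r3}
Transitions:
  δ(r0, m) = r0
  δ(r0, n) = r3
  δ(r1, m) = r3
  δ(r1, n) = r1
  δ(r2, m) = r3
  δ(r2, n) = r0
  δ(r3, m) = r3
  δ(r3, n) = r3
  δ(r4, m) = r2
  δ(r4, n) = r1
ε, m, n, mm, mn, nm, nn, mmm, mmn, mnm, mnn, nmm, nmn, nnm, nnn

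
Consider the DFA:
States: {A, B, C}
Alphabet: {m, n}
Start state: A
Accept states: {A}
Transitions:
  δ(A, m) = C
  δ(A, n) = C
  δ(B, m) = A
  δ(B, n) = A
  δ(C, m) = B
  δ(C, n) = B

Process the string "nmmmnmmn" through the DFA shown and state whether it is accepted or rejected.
Processing string "nmmmnmmn":
  A --n--> C
  C --m--> B
  B --m--> A
  A --m--> C
  C --n--> B
  B --m--> A
  A --m--> C
  C --n--> B
Final state: B
Accept states: {A}
No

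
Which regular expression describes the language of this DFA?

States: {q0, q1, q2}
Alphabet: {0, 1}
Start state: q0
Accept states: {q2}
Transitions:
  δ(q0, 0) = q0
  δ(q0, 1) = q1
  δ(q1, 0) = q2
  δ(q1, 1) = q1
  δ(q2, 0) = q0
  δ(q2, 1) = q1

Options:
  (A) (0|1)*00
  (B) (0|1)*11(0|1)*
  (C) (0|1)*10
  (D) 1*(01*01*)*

Check each option against the DFA on short strings; one disagreement eliminates an option:
  (A) (0|1)*00: on '00' the DFA goes q0 → q0 → q0 and rejects (q0 ∉ Accept), but the regex matches it → eliminate
  (B) (0|1)*11(0|1)*: on '10' the DFA goes q0 → q1 → q2 and accepts (q2 ∈ Accept), but the regex does not match it → eliminate
  (C) (0|1)*10: agrees with the DFA on every string of length ≤ 6
  (D) 1*(01*01*)*: on ε the DFA stays in q0 and rejects (q0 ∉ Accept), but the regex matches it → eliminate
Only (C) is consistent with the DFA.
(C) (0|1)*10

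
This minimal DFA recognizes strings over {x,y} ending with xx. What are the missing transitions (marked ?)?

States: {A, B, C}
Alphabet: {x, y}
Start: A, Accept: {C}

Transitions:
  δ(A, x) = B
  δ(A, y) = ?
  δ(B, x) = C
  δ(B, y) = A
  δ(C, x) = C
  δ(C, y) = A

From the language and accept set, identify what each state tracks — A: last symbol not x; B: one trailing x; C: two trailing x's.
Each missing δ(q, a) is the state matching the new tracked value after reading a.
δ(A, y) = A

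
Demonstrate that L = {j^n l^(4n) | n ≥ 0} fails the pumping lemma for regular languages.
Assume L is regular with pumping length p. Idea: pumping the j-block breaks the 1:4 ratio.
Choose s = j^p l^(4p) (length 5p ≥ p). By the pumping lemma, s = xyz with |xy| ≤ p, |y| > 0, so y = j^k with k ≥ 1. Then xy²z = j^(p+k) l^(4p). For this to be in L we would need 4p = 4(p+k), i.e. 4k = 0, contradicting k ≥ 1. So xy²z ∉ L.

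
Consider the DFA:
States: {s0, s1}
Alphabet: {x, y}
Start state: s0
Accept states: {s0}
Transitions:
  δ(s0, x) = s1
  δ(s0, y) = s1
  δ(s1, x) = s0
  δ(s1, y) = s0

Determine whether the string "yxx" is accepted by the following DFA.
Processing string "yxx":
  s0 --y--> s1
  s1 --x--> s0
  s0 --x--> s1
Final state: s1
Accept states: {s0}
No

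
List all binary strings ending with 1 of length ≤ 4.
1, 01, 11, 001, 011, 101, 111, 0001, 0011, 0101, 0111, 1001, 1011, 1101, 1111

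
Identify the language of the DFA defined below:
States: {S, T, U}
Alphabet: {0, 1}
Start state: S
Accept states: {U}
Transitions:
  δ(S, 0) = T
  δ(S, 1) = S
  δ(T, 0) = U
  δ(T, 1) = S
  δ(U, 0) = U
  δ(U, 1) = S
Testing a few strings:
  '1' → reject
  '1000' → accept
  '0100' → accept
  '0' → reject
State roles: S=last symbol not 0; T=one trailing 0; U=two trailing 0's
All binary strings ending with 00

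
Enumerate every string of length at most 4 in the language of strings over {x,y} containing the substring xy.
xy, xxy, xyx, xyy, yxy, xxxy, xxyx, xxyy, xyxx, xyxy, xyyx, xyyy, yxxy, yxyx, yxyy, yyxy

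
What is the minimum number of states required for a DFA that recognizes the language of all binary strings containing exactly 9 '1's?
By Myhill–Nerode, count the distinguishable equivalence classes: 11 classes — having seen 0, 1, …, 9, or >9 copies of '1'; the count-9 class is the only accepting one and >9 is dead.
11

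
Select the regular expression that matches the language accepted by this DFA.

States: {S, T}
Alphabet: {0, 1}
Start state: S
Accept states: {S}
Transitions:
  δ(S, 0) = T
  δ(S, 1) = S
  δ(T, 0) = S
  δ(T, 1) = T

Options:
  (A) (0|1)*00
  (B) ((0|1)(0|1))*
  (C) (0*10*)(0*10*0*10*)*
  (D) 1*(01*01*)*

Check each option against the DFA on short strings; one disagreement eliminates an option:
  (A) (0|1)*00: on ε the DFA stays in S and accepts (S ∈ Accept), but the regex does not match it → eliminate
  (B) ((0|1)(0|1))*: on '1' the DFA goes S → S and accepts (S ∈ Accept), but the regex does not match it → eliminate
  (C) (0*10*)(0*10*0*10*)*: on ε the DFA stays in S and accepts (S ∈ Accept), but the regex does not match it → eliminate
  (D) 1*(01*01*)*: agrees with the DFA on every string of length ≤ 6
Only (D) is consistent with the DFA.
(D) 1*(01*01*)*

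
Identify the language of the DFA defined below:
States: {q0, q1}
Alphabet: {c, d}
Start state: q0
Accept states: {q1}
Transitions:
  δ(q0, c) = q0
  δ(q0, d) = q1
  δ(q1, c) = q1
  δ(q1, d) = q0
Testing a few strings:
  'dc' → accept
  'd' → accept
  'cd' → accept
  'dd' → reject
State roles: q0=even number of d's so far; q1=odd number of d's so far
All strings over {c,d} with an odd number of d's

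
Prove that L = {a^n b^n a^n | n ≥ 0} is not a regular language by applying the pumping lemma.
Assume L is regular with pumping length p. Idea: pumping the first a-block unbalances it against the other two.
Choose s = a^p b^p a^p ∈ L (|s| = 3p ≥ p). By the pumping lemma, s = xyz with |xy| ≤ p, |y| > 0, so y = a^k with k ≥ 1, inside the first a-block. Then xy²z = a^(p+k) b^p a^p. The first block has length p+k ≠ p, so the three block lengths are no longer equal and xy²z ∉ L.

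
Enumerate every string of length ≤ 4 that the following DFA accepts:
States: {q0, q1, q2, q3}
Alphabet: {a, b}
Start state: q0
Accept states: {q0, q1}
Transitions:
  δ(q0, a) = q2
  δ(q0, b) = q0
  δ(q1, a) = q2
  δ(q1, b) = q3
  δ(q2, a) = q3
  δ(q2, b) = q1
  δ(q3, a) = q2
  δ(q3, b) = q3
ε, b, ab, bb, bab, bbb, aaab, abab, bbab, bbbb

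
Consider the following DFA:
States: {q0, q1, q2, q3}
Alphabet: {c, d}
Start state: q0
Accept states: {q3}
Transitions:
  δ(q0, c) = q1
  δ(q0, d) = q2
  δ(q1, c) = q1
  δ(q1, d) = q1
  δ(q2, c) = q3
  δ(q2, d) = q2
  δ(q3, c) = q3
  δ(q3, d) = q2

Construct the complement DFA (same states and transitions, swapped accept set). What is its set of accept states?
Complement accept states = All states \ Original accept states
= {q0, q1, q2, q3} \ {q3}
{q0, q1, q2}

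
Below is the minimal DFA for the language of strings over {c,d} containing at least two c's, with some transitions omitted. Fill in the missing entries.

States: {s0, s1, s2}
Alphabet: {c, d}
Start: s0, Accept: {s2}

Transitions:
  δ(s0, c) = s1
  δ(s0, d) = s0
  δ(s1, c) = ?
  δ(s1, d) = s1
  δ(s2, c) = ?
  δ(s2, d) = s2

From the language and accept set, identify what each state tracks — s0: zero c's seen; s1: one c seen; s2: ≥ two c's seen.
Each missing δ(q, a) is the state matching the new tracked value after reading a.
δ(s1, c) = s2; δ(s2, c) = s2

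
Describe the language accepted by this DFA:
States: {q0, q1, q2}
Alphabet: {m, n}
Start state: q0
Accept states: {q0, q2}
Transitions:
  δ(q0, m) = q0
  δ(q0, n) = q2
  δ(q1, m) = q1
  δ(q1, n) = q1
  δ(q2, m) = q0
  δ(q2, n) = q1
Testing a few strings:
  'mmnm' → accept
  'nmn' → accept
  'mm' → accept
  'nm' → accept
State roles: q0=last symbol not n (ok); q1=saw nn (dead); q2=last symbol n (ok)
All strings over {m,n} with no two consecutive n's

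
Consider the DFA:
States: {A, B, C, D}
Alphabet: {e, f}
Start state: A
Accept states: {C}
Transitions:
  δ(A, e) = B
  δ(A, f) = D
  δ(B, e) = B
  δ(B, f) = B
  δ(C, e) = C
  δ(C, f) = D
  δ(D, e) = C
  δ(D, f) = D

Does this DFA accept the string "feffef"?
Processing string "feffef":
  A --f--> D
  D --e--> C
  C --f--> D
  D --f--> D
  D --e--> C
  C --f--> D
Final state: D
Accept states: {C}
No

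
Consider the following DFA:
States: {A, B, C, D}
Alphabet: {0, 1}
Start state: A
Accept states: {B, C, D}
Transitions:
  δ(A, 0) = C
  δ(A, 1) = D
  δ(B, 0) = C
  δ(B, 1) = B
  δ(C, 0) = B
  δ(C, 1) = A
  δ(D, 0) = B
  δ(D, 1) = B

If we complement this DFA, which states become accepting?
Complement accept states = All states \ Original accept states
= {A, B, C, D} \ {B, C, D}
{A}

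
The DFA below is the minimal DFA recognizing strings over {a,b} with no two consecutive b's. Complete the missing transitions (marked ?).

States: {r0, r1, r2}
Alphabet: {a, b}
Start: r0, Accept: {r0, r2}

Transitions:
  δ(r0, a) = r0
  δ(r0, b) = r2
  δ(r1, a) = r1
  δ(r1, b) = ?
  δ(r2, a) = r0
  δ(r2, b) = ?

From the language and accept set, identify what each state tracks — r0: last symbol not b (ok); r1: saw bb (dead); r2: last symbol b (ok).
Each missing δ(q, a) is the state matching the new tracked value after reading a.
δ(r1, b) = r1; δ(r2, b) = r1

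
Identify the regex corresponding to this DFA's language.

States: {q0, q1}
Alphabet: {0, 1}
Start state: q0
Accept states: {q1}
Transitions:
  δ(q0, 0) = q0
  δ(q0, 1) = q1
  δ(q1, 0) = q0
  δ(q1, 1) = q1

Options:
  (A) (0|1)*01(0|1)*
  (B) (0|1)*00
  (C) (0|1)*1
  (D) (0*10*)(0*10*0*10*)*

Check each option against the DFA on short strings; one disagreement eliminates an option:
  (A) (0|1)*01(0|1)*: on '1' the DFA goes q0 → q1 and accepts (q1 ∈ Accept), but the regex does not match it → eliminate
  (B) (0|1)*00: on '1' the DFA goes q0 → q1 and accepts (q1 ∈ Accept), but the regex does not match it → eliminate
  (C) (0|1)*1: agrees with the DFA on every string of length ≤ 6
  (D) (0*10*)(0*10*0*10*)*: on '10' the DFA goes q0 → q1 → q0 and rejects (q0 ∉ Accept), but the regex matches it → eliminate
Only (C) is consistent with the DFA.
(C) (0|1)*1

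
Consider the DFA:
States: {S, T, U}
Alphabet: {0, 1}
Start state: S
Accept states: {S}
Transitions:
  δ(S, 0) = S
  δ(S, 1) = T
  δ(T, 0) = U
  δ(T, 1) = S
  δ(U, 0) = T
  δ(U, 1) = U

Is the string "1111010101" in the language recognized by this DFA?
Processing string "1111010101":
  S --1--> T
  T --1--> S
  S --1--> T
  T --1--> S
  S --0--> S
  S --1--> T
  T --0--> U
  U --1--> U
  U --0--> T
  T --1--> S
Final state: S
Accept states: {S}
Yes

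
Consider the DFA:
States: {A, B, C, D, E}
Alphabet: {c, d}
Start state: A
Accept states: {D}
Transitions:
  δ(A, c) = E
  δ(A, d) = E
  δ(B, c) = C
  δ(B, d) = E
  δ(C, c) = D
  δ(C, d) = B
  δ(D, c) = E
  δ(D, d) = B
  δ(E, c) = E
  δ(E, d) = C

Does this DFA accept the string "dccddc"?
Processing string "dccddc":
  A --d--> E
  E --c--> E
  E --c--> E
  E --d--> C
  C --d--> B
  B --c--> C
Final state: C
Accept states: {D}
No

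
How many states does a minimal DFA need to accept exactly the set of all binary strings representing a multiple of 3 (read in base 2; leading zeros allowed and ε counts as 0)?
By Myhill–Nerode, count the distinguishable equivalence classes: three classes — residue of the binary value mod 3.
3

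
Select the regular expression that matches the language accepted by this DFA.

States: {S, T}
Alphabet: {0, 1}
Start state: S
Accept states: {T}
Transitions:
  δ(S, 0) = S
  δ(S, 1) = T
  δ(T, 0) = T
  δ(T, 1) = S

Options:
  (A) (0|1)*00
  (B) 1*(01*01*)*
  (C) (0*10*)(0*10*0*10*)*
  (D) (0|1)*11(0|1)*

Check each option against the DFA on short strings; one disagreement eliminates an option:
  (A) (0|1)*00: on '1' the DFA goes S → T and accepts (T ∈ Accept), but the regex does not match it → eliminate
  (B) 1*(01*01*)*: on ε the DFA stays in S and rejects (S ∉ Accept), but the regex matches it → eliminate
  (C) (0*10*)(0*10*0*10*)*: agrees with the DFA on every string of length ≤ 6
  (D) (0|1)*11(0|1)*: on '1' the DFA goes S → T and accepts (T ∈ Accept), but the regex does not match it → eliminate
Only (C) is consistent with the DFA.
(C) (0*10*)(0*10*0*10*)*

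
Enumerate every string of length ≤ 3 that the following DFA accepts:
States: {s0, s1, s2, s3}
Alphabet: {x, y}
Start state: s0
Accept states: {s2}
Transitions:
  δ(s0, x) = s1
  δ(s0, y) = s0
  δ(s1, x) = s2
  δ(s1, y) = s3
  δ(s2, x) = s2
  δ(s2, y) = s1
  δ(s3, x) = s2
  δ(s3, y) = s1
xx, xxx, xyx, yxx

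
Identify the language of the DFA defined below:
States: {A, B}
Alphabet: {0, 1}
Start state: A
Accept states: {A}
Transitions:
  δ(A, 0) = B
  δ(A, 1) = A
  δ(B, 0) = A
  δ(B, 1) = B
Testing a few strings:
  '000' → reject
  '0' → reject
  '111' → accept
  '10' → reject
State roles: A=even number of 0's so far; B=odd number of 0's so far
All binary strings with an even number of 0's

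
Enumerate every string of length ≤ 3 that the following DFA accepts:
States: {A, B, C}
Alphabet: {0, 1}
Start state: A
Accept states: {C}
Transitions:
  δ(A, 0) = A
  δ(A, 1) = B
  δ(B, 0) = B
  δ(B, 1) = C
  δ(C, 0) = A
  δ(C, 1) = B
11, 011, 101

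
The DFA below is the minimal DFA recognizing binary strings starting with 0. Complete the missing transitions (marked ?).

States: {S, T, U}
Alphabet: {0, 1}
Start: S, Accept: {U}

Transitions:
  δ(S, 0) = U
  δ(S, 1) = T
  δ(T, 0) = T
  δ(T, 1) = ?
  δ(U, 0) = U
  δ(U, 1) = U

From the language and accept set, identify what each state tracks — S: no input read; T: started with 1 (dead); U: started with 0.
Each missing δ(q, a) is the state matching the new tracked value after reading a.
δ(T, 1) = T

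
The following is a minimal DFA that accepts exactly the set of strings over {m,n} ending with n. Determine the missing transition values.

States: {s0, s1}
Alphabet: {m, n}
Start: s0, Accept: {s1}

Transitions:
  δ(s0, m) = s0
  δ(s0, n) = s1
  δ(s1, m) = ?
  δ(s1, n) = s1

From the language and accept set, identify what each state tracks — s0: last symbol not n; s1: last symbol is n.
Each missing δ(q, a) is the state matching the new tracked value after reading a.
δ(s1, m) = s0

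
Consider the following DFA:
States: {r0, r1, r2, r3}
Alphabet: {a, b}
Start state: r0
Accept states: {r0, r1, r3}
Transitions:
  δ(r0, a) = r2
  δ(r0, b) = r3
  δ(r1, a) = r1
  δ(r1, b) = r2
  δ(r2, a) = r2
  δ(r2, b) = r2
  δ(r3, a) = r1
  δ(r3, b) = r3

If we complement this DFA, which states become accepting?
Complement accept states = All states \ Original accept states
= {r0, r1, r2, r3} \ {r0, r1, r3}
{r2}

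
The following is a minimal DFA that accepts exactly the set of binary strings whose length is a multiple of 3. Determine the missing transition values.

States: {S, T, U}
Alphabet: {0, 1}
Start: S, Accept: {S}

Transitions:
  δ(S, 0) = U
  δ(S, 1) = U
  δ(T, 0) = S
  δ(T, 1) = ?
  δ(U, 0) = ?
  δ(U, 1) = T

From the language and accept set, identify what each state tracks — S: length ≡ 0 (mod 3); T: length ≡ 2 (mod 3); U: length ≡ 1 (mod 3).
Each missing δ(q, a) is the state matching the new tracked value after reading a.
δ(T, 1) = S; δ(U, 0) = T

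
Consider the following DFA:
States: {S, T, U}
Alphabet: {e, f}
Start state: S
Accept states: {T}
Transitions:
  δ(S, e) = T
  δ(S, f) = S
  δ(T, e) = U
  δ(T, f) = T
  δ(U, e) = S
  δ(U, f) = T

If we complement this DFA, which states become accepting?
Complement accept states = All states \ Original accept states
= {S, T, U} \ {T}
{S, U}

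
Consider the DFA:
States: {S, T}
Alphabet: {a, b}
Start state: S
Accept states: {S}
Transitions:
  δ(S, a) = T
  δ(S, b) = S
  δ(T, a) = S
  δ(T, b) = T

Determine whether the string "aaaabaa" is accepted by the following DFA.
Processing string "aaaabaa":
  S --a--> T
  T --a--> S
  S --a--> T
  T --a--> S
  S --b--> S
  S --a--> T
  T --a--> S
Final state: S
Accept states: {S}
Yes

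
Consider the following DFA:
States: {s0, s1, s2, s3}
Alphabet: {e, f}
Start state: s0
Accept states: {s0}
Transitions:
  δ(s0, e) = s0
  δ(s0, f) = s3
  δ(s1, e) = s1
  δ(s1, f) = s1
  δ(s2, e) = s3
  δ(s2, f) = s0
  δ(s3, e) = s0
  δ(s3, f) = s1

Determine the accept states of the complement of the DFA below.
Complement accept states = All states \ Original accept states
= {s0, s1, s2, s3} \ {s0}
{s1, s2, s3}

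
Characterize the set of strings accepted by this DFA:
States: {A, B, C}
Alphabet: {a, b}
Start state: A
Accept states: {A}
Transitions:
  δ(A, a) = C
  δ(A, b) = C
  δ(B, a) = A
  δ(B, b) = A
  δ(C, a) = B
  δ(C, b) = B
Testing a few strings:
  'b' → reject
  'baab' → reject
  'abb' → accept
  'ab' → reject
State roles: A=length ≡ 0 (mod 3); B=length ≡ 2 (mod 3); C=length ≡ 1 (mod 3)
All strings over {a,b} whose length is a multiple of 3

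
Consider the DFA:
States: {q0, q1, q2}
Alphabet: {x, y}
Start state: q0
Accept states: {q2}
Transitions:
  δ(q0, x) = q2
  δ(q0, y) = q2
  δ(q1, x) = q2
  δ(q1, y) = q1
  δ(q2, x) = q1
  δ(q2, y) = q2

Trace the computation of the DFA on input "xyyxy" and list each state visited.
read 'x': q0 → q2
  read 'y': q2 → q2
  read 'y': q2 → q2
  read 'x': q2 → q1
  read 'y': q1 → q1
q0 -> q2 -> q2 -> q2 -> q1 -> q1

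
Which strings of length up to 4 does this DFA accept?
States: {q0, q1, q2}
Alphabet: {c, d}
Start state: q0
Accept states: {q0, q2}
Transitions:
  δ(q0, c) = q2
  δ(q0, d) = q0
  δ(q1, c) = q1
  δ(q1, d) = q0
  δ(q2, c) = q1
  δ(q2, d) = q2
ε, c, d, cd, dc, dd, ccd, cdd, dcd, ddc, ddd, cccd, ccdc, ccdd, cdcd, cddd, dccd, dcdd, ddcd, dddc, dddd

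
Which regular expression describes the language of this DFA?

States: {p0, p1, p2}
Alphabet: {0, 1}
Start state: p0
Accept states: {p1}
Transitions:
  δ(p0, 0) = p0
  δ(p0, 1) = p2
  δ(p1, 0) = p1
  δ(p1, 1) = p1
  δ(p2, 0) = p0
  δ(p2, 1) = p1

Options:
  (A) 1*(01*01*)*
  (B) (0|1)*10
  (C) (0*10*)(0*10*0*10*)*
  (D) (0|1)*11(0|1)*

Check each option against the DFA on short strings; one disagreement eliminates an option:
  (A) 1*(01*01*)*: on ε the DFA stays in p0 and rejects (p0 ∉ Accept), but the regex matches it → eliminate
  (B) (0|1)*10: on '10' the DFA goes p0 → p2 → p0 and rejects (p0 ∉ Accept), but the regex matches it → eliminate
  (C) (0*10*)(0*10*0*10*)*: on '1' the DFA goes p0 → p2 and rejects (p2 ∉ Accept), but the regex matches it → eliminate
  (D) (0|1)*11(0|1)*: agrees with the DFA on every string of length ≤ 6
Only (D) is consistent with the DFA.
(D) (0|1)*11(0|1)*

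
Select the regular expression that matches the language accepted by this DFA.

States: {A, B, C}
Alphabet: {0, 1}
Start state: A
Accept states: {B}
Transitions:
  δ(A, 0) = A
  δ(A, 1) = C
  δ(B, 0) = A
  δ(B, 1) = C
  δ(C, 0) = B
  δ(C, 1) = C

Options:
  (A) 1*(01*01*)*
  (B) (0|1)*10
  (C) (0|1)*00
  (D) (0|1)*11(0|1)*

Check each option against the DFA on short strings; one disagreement eliminates an option:
  (A) 1*(01*01*)*: on ε the DFA stays in A and rejects (A ∉ Accept), but the regex matches it → eliminate
  (B) (0|1)*10: agrees with the DFA on every string of length ≤ 6
  (C) (0|1)*00: on '00' the DFA goes A → A → A and rejects (A ∉ Accept), but the regex matches it → eliminate
  (D) (0|1)*11(0|1)*: on '10' the DFA goes A → C → B and accepts (B ∈ Accept), but the regex does not match it → eliminate
Only (B) is consistent with the DFA.
(B) (0|1)*10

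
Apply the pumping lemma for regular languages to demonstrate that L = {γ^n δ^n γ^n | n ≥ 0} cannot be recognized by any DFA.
Assume L is regular with pumping length p. Idea: pumping the first γ-block unbalances it against the other two.
Choose s = γ^p δ^p γ^p ∈ L (|s| = 3p ≥ p). By the pumping lemma, s = xyz with |xy| ≤ p, |y| > 0, so y = γ^k with k ≥ 1, inside the first γ-block. Then xy²z = γ^(p+k) δ^p γ^p. The first block has length p+k ≠ p, so the three block lengths are no longer equal and xy²z ∉ L.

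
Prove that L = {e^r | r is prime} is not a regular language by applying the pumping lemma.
Assume L is regular with pumping length p. Idea: pumping by a suitable count produces a composite length.
Let q be a prime with q ≥ p and choose s = e^q ∈ L. By the pumping lemma, s = xyz with |xy| ≤ p, |y| = k ≥ 1. Take i = q+1: |xy^(q+1)z| = q + q·k = q(1+k). Since q ≥ 2 and 1+k ≥ 2, q(1+k) is composite, so xy^(q+1)z ∉ L.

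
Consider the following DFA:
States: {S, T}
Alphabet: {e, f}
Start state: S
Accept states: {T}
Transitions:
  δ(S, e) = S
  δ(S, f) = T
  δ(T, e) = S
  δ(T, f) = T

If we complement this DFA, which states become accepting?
Complement accept states = All states \ Original accept states
= {S, T} \ {T}
{S}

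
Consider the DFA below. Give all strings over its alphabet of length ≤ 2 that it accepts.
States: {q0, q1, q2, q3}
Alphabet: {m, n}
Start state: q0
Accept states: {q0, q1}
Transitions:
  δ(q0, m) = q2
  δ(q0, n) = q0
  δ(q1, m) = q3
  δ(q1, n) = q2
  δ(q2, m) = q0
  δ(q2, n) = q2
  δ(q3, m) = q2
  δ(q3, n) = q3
ε, n, mm, nn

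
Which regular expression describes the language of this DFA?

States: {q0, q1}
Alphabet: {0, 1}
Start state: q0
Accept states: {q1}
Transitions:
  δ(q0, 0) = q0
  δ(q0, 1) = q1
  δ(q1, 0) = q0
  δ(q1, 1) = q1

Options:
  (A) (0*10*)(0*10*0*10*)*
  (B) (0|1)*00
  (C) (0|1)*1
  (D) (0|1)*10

Check each option against the DFA on short strings; one disagreement eliminates an option:
  (A) (0*10*)(0*10*0*10*)*: on '10' the DFA goes q0 → q1 → q0 and rejects (q0 ∉ Accept), but the regex matches it → eliminate
  (B) (0|1)*00: on '1' the DFA goes q0 → q1 and accepts (q1 ∈ Accept), but the regex does not match it → eliminate
  (C) (0|1)*1: agrees with the DFA on every string of length ≤ 6
  (D) (0|1)*10: on '1' the DFA goes q0 → q1 and accepts (q1 ∈ Accept), but the regex does not match it → eliminate
Only (C) is consistent with the DFA.
(C) (0|1)*1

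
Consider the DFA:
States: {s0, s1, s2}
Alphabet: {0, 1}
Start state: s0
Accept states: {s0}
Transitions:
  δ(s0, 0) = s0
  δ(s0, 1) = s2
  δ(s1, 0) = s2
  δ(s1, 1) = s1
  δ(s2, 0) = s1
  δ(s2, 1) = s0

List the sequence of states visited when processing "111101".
read '1': s0 → s2
  read '1': s2 → s0
  read '1': s0 → s2
  read '1': s2 → s0
  read '0': s0 → s0
  read '1': s0 → s2
s0 -> s2 -> s0 -> s2 -> s0 -> s0 -> s2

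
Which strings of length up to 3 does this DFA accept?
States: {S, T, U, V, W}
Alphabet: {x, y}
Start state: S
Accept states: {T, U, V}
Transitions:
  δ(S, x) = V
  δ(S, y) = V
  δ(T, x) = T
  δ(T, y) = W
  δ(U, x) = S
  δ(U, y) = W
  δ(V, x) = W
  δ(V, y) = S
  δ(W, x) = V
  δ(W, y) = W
x, y, xxx, xyx, xyy, yxx, yyx, yyy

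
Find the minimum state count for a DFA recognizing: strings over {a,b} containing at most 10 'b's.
By Myhill–Nerode, count the distinguishable equivalence classes: 12 classes — having seen 0, 1, …, 10, or >10 copies of 'b'; counts 0 through 10 are accepting and >10 is dead.
12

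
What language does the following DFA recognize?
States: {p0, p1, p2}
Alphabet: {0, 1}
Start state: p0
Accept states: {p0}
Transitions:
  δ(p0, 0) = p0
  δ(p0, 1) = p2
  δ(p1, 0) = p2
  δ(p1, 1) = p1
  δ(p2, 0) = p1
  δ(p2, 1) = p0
Testing a few strings:
  '1' → reject
  '1100' → accept
  '001' → reject
  '1110' → reject
State roles: p0=value ≡ 0 (mod 3); p1=value ≡ 2 (mod 3); p2=value ≡ 1 (mod 3)
All binary strings representing a multiple of 3 (read in base 2; leading zeros allowed and ε counts as 0)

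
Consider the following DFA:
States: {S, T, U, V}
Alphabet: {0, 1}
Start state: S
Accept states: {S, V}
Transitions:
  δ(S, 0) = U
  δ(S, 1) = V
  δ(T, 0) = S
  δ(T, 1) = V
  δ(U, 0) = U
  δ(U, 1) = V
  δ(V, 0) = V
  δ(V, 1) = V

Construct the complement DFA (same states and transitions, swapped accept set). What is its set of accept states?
Complement accept states = All states \ Original accept states
= {S, T, U, V} \ {S, V}
{T, U}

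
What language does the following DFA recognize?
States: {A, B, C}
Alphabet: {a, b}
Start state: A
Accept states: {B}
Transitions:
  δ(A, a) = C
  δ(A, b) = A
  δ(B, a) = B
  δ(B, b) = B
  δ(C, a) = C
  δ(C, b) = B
Testing a few strings:
  'bab' → accept
  'a' → reject
  'aba' → accept
  'aa' → reject
State roles: A=no a seen yet; B=substring ab seen; C=seen a a, waiting for b
All strings over {a,b} containing the substring ab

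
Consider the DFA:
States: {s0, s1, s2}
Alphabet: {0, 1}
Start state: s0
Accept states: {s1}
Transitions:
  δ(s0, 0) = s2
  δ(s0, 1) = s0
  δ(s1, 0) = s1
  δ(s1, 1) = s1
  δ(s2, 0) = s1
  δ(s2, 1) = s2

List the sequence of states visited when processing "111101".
read '1': s0 → s0
  read '1': s0 → s0
  read '1': s0 → s0
  read '1': s0 → s0
  read '0': s0 → s2
  read '1': s2 → s2
s0 -> s0 -> s0 -> s0 -> s0 -> s2 -> s2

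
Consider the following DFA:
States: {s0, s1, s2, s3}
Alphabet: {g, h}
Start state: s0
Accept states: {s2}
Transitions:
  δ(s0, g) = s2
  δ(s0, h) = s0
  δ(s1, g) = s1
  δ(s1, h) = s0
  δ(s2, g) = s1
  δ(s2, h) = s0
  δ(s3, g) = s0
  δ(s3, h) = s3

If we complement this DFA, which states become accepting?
Complement accept states = All states \ Original accept states
= {s0, s1, s2, s3} \ {s2}
{s0, s1, s3}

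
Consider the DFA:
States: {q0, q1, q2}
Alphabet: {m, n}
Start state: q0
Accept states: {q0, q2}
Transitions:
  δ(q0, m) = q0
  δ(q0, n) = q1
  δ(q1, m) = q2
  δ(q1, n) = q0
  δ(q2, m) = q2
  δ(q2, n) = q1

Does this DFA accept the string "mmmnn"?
Processing string "mmmnn":
  q0 --m--> q0
  q0 --m--> q0
  q0 --m--> q0
  q0 --n--> q1
  q1 --n--> q0
Final state: q0
Accept states: {q0, q2}
Yes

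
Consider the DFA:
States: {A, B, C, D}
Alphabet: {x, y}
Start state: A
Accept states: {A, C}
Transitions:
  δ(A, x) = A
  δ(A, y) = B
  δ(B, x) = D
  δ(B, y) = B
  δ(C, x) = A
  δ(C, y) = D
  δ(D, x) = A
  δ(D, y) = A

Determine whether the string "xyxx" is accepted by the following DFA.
Processing string "xyxx":
  A --x--> A
  A --y--> B
  B --x--> D
  D --x--> A
Final state: A
Accept states: {A, C}
Yes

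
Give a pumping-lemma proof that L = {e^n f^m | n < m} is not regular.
Assume L is regular with pumping length p. Idea: pumping up the e-block makes the e-count reach the f-count.
Choose s = e^p f^(p+1) ∈ L. By the pumping lemma, s = xyz with |xy| ≤ p, |y| > 0, so y = e^k with k ≥ 1. Then xy²z = e^(p+k) f^(p+1). Since p+k ≥ p+1, the number of e's is no longer strictly less than the number of f's, so xy²z ∉ L.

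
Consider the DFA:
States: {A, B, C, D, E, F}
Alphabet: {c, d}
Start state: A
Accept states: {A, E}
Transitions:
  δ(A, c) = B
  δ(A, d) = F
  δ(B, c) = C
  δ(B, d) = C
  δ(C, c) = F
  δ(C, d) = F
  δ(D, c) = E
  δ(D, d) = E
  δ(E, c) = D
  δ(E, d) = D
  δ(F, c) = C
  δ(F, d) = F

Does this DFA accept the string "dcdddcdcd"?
Processing string "dcdddcdcd":
  A --d--> F
  F --c--> C
  C --d--> F
  F --d--> F
  F --d--> F
  F --c--> C
  C --d--> F
  F --c--> C
  C --d--> F
Final state: F
Accept states: {A, E}
No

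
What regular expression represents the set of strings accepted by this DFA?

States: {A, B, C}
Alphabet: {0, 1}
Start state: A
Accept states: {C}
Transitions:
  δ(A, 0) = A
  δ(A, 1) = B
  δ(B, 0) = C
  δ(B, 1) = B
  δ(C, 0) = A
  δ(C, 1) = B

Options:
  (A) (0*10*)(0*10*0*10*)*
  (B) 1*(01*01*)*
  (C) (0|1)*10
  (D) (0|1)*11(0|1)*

Check each option against the DFA on short strings; one disagreement eliminates an option:
  (A) (0*10*)(0*10*0*10*)*: on '1' the DFA goes A → B and rejects (B ∉ Accept), but the regex matches it → eliminate
  (B) 1*(01*01*)*: on ε the DFA stays in A and rejects (A ∉ Accept), but the regex matches it → eliminate
  (C) (0|1)*10: agrees with the DFA on every string of length ≤ 6
  (D) (0|1)*11(0|1)*: on '10' the DFA goes A → B → C and accepts (C ∈ Accept), but the regex does not match it → eliminate
Only (C) is consistent with the DFA.
(C) (0|1)*10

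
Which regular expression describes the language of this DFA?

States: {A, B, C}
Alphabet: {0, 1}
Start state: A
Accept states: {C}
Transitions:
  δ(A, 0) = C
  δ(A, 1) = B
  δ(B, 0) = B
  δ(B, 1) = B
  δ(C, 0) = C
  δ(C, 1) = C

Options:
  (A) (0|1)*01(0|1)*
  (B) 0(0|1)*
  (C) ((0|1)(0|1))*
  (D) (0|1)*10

Check each option against the DFA on short strings; one disagreement eliminates an option:
  (A) (0|1)*01(0|1)*: on '0' the DFA goes A → C and accepts (C ∈ Accept), but the regex does not match it → eliminate
  (B) 0(0|1)*: agrees with the DFA on every string of length ≤ 6
  (C) ((0|1)(0|1))*: on ε the DFA stays in A and rejects (A ∉ Accept), but the regex matches it → eliminate
  (D) (0|1)*10: on '0' the DFA goes A → C and accepts (C ∈ Accept), but the regex does not match it → eliminate
Only (B) is consistent with the DFA.
(B) 0(0|1)*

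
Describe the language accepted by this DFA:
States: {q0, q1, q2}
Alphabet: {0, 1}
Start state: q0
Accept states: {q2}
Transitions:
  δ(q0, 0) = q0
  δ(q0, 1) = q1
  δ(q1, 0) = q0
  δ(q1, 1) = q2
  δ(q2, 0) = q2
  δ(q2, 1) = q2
Testing a few strings:
  '000' → reject
  '0010' → reject
  '10' → reject
  '0101' → reject
State roles: q0=no progress toward 11; q1=one trailing 1; q2=substring 11 seen
All binary strings containing the substring 11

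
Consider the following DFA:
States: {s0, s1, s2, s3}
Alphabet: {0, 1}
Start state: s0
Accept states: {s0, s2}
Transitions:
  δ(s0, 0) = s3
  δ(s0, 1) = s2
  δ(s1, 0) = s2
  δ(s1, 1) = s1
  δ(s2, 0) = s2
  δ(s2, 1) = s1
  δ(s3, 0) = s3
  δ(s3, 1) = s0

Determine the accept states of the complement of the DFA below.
Complement accept states = All states \ Original accept states
= {s0, s1, s2, s3} \ {s0, s2}
{s1, s3}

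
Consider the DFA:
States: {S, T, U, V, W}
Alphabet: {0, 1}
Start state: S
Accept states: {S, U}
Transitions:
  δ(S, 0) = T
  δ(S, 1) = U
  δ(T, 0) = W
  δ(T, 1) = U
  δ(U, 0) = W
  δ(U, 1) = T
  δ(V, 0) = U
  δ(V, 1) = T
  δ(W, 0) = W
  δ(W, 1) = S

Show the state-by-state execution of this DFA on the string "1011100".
read '1': S → U
  read '0': U → W
  read '1': W → S
  read '1': S → U
  read '1': U → T
  read '0': T → W
  read '0': W → W
S -> U -> W -> S -> U -> T -> W -> W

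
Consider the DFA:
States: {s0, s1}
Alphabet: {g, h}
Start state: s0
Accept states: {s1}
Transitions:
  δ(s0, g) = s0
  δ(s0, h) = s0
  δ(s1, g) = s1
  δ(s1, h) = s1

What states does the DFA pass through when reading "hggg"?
read 'h': s0 → s0
  read 'g': s0 → s0
  read 'g': s0 → s0
  read 'g': s0 → s0
s0 -> s0 -> s0 -> s0 -> s0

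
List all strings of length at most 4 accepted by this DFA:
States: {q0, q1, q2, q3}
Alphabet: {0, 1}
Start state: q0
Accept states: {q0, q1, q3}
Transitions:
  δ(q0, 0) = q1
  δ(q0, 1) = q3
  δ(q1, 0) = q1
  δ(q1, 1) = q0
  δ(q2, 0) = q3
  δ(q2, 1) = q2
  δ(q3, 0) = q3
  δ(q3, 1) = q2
ε, 0, 1, 00, 01, 10, 000, 001, 010, 011, 100, 110, 0000, 0001, 0010, 0011, 0100, 0101, 0110, 1000, 1010, 1100, 1110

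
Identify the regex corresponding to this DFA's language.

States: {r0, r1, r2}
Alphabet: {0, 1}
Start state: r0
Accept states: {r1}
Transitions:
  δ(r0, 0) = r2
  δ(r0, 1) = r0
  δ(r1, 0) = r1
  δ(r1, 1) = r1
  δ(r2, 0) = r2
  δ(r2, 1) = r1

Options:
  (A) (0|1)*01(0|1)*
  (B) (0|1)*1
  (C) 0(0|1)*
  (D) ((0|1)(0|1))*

Check each option against the DFA on short strings; one disagreement eliminates an option:
  (A) (0|1)*01(0|1)*: agrees with the DFA on every string of length ≤ 6
  (B) (0|1)*1: on '1' the DFA goes r0 → r0 and rejects (r0 ∉ Accept), but the regex matches it → eliminate
  (C) 0(0|1)*: on '0' the DFA goes r0 → r2 and rejects (r2 ∉ Accept), but the regex matches it → eliminate
  (D) ((0|1)(0|1))*: on ε the DFA stays in r0 and rejects (r0 ∉ Accept), but the regex matches it → eliminate
Only (A) is consistent with the DFA.
(A) (0|1)*01(0|1)*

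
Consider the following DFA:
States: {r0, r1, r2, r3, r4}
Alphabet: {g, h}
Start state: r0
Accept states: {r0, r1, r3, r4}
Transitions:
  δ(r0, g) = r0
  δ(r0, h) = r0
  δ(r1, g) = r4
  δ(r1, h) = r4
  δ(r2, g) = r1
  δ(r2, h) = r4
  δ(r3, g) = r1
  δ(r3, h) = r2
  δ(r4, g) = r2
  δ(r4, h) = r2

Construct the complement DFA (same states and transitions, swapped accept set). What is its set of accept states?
Complement accept states = All states \ Original accept states
= {r0, r1, r2, r3, r4} \ {r0, r1, r3, r4}
{r2}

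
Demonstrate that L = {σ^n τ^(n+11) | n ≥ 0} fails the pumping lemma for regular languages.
Assume L is regular with pumping length p. Idea: pumping the σ-block breaks the fixed offset of 11.
Choose s = σ^p τ^(p+11) ∈ L. By the pumping lemma, s = xyz with |xy| ≤ p, |y| > 0, so y = σ^k with k ≥ 1. Then xy²z = σ^(p+k) τ^(p+11). For this to be in L we would need p+11 = (p+k)+11, i.e. k = 0, contradicting k ≥ 1. So xy²z ∉ L.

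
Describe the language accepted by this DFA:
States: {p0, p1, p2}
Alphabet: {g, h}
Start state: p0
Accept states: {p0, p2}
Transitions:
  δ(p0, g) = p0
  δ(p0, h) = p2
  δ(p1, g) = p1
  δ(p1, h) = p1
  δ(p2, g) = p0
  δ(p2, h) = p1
Testing a few strings:
  'gggh' → accept
  'ggg' → accept
  'ghgh' → accept
  'hg' → accept
State roles: p0=last symbol not h (ok); p1=saw hh (dead); p2=last symbol h (ok)
All strings over {g,h} with no two consecutive h's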